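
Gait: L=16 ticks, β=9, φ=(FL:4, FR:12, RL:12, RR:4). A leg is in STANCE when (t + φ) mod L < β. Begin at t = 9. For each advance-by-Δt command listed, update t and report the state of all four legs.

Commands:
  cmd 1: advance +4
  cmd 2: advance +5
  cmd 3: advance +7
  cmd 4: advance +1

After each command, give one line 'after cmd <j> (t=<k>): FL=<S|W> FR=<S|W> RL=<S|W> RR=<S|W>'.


after cmd 1 (t=13): FL=S FR=W RL=W RR=S
after cmd 2 (t=18): FL=S FR=W RL=W RR=S
after cmd 3 (t=25): FL=W FR=S RL=S RR=W
after cmd 4 (t=26): FL=W FR=S RL=S RR=W

start t=9: FL=W FR=S RL=S RR=W
cmd 1: advance +4 → t=13, phase=(1,9,9,1) → FL=S FR=W RL=W RR=S
cmd 2: advance +5 → t=18, phase=(6,14,14,6) → FL=S FR=W RL=W RR=S
cmd 3: advance +7 → t=25, phase=(13,5,5,13) → FL=W FR=S RL=S RR=W
cmd 4: advance +1 → t=26, phase=(14,6,6,14) → FL=W FR=S RL=S RR=W


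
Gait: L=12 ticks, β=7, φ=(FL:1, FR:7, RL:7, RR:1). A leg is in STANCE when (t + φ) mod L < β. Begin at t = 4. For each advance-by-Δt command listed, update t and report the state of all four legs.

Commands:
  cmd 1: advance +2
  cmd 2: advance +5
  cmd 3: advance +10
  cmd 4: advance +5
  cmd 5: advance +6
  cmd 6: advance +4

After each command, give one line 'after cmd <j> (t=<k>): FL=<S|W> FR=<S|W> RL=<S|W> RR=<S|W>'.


after cmd 1 (t=6): FL=W FR=S RL=S RR=W
after cmd 2 (t=11): FL=S FR=S RL=S RR=S
after cmd 3 (t=21): FL=W FR=S RL=S RR=W
after cmd 4 (t=26): FL=S FR=W RL=W RR=S
after cmd 5 (t=32): FL=W FR=S RL=S RR=W
after cmd 6 (t=36): FL=S FR=W RL=W RR=S

start t=4: FL=S FR=W RL=W RR=S
cmd 1: advance +2 → t=6, phase=(7,1,1,7) → FL=W FR=S RL=S RR=W
cmd 2: advance +5 → t=11, phase=(0,6,6,0) → FL=S FR=S RL=S RR=S
cmd 3: advance +10 → t=21, phase=(10,4,4,10) → FL=W FR=S RL=S RR=W
cmd 4: advance +5 → t=26, phase=(3,9,9,3) → FL=S FR=W RL=W RR=S
cmd 5: advance +6 → t=32, phase=(9,3,3,9) → FL=W FR=S RL=S RR=W
cmd 6: advance +4 → t=36, phase=(1,7,7,1) → FL=S FR=W RL=W RR=S


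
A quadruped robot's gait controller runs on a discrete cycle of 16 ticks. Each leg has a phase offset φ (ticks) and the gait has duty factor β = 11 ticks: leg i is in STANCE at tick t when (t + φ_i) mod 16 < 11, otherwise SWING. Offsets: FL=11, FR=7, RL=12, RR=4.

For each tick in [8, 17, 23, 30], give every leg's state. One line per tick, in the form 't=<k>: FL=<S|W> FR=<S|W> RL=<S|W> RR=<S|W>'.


t=8: FL=S FR=W RL=S RR=W
t=17: FL=W FR=S RL=W RR=S
t=23: FL=S FR=W RL=S RR=W
t=30: FL=S FR=S RL=S RR=S

t=8: phase=(3,15,4,12) vs β=11 → FL=S FR=W RL=S RR=W
t=17: phase=(12,8,13,5) vs β=11 → FL=W FR=S RL=W RR=S
t=23: phase=(2,14,3,11) vs β=11 → FL=S FR=W RL=S RR=W
t=30: phase=(9,5,10,2) vs β=11 → FL=S FR=S RL=S RR=S


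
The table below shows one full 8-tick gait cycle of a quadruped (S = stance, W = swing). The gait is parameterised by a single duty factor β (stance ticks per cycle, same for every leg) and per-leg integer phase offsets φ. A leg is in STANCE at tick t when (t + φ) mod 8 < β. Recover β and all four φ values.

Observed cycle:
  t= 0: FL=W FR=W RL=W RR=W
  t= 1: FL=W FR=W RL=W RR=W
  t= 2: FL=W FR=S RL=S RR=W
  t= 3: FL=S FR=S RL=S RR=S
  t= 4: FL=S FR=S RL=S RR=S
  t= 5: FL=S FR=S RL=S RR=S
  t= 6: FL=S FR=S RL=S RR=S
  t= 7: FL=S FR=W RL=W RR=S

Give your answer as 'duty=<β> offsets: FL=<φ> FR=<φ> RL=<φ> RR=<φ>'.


duty β = stance ticks per leg = 5
FL: stance ticks = 5; W→S at t=3 → φ=5
FR: stance ticks = 5; W→S at t=2 → φ=6
RL: stance ticks = 5; W→S at t=2 → φ=6
RR: stance ticks = 5; W→S at t=3 → φ=5

duty=5 offsets: FL=5 FR=6 RL=6 RR=5


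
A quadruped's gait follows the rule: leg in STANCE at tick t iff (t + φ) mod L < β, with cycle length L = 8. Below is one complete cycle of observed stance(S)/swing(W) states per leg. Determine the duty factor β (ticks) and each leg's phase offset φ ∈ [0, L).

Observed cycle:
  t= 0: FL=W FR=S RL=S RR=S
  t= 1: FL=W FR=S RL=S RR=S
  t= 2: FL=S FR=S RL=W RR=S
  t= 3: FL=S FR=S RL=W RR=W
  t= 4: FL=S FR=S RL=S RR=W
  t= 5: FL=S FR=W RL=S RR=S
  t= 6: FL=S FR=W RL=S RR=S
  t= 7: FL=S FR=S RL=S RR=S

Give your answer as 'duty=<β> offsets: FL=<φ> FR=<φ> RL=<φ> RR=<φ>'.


duty=6 offsets: FL=6 FR=1 RL=4 RR=3

duty β = stance ticks per leg = 6
FL: stance ticks = 6; W→S at t=2 → φ=6
FR: stance ticks = 6; W→S at t=7 → φ=1
RL: stance ticks = 6; W→S at t=4 → φ=4
RR: stance ticks = 6; W→S at t=5 → φ=3


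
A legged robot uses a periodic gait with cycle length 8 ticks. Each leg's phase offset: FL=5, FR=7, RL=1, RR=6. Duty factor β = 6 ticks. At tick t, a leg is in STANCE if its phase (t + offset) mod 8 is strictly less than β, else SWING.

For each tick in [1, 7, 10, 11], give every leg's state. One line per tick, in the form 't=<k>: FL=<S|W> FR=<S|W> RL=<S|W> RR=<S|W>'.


t=1: phase=(6,0,2,7) vs β=6 → FL=W FR=S RL=S RR=W
t=7: phase=(4,6,0,5) vs β=6 → FL=S FR=W RL=S RR=S
t=10: phase=(7,1,3,0) vs β=6 → FL=W FR=S RL=S RR=S
t=11: phase=(0,2,4,1) vs β=6 → FL=S FR=S RL=S RR=S

t=1: FL=W FR=S RL=S RR=W
t=7: FL=S FR=W RL=S RR=S
t=10: FL=W FR=S RL=S RR=S
t=11: FL=S FR=S RL=S RR=S


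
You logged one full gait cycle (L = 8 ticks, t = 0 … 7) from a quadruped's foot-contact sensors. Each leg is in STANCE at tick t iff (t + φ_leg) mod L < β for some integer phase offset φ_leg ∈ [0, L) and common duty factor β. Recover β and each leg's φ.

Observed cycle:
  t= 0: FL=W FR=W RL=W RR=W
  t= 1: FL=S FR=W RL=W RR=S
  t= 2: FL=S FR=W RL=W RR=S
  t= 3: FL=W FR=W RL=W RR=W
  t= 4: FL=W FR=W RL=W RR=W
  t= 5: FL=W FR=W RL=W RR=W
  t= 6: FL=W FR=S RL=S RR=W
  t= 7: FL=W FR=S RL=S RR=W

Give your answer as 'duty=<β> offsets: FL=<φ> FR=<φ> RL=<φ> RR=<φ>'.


duty β = stance ticks per leg = 2
FL: stance ticks = 2; W→S at t=1 → φ=7
FR: stance ticks = 2; W→S at t=6 → φ=2
RL: stance ticks = 2; W→S at t=6 → φ=2
RR: stance ticks = 2; W→S at t=1 → φ=7

duty=2 offsets: FL=7 FR=2 RL=2 RR=7


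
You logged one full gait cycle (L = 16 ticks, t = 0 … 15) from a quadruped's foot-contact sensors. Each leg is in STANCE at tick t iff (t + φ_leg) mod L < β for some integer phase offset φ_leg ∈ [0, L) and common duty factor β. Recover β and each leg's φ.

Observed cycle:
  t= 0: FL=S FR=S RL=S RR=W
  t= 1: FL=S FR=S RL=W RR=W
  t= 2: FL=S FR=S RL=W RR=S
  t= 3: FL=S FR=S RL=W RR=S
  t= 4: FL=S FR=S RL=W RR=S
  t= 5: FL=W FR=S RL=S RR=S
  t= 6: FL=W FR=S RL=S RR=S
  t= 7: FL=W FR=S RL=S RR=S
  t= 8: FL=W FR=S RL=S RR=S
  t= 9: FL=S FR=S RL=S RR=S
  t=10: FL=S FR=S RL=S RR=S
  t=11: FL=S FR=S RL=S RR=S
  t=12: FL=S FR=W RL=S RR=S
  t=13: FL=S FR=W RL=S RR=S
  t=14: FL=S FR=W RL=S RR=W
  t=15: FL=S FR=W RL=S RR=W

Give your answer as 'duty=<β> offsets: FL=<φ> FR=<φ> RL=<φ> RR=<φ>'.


duty=12 offsets: FL=7 FR=0 RL=11 RR=14

duty β = stance ticks per leg = 12
FL: stance ticks = 12; W→S at t=9 → φ=7
FR: stance ticks = 12; W→S at t=0 → φ=0
RL: stance ticks = 12; W→S at t=5 → φ=11
RR: stance ticks = 12; W→S at t=2 → φ=14


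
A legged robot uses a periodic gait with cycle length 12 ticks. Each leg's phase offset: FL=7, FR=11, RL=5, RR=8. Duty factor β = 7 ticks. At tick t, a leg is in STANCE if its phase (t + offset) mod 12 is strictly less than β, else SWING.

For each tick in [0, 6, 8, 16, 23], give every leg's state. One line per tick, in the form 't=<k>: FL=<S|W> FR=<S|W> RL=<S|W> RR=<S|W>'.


t=0: phase=(7,11,5,8) vs β=7 → FL=W FR=W RL=S RR=W
t=6: phase=(1,5,11,2) vs β=7 → FL=S FR=S RL=W RR=S
t=8: phase=(3,7,1,4) vs β=7 → FL=S FR=W RL=S RR=S
t=16: phase=(11,3,9,0) vs β=7 → FL=W FR=S RL=W RR=S
t=23: phase=(6,10,4,7) vs β=7 → FL=S FR=W RL=S RR=W

t=0: FL=W FR=W RL=S RR=W
t=6: FL=S FR=S RL=W RR=S
t=8: FL=S FR=W RL=S RR=S
t=16: FL=W FR=S RL=W RR=S
t=23: FL=S FR=W RL=S RR=W


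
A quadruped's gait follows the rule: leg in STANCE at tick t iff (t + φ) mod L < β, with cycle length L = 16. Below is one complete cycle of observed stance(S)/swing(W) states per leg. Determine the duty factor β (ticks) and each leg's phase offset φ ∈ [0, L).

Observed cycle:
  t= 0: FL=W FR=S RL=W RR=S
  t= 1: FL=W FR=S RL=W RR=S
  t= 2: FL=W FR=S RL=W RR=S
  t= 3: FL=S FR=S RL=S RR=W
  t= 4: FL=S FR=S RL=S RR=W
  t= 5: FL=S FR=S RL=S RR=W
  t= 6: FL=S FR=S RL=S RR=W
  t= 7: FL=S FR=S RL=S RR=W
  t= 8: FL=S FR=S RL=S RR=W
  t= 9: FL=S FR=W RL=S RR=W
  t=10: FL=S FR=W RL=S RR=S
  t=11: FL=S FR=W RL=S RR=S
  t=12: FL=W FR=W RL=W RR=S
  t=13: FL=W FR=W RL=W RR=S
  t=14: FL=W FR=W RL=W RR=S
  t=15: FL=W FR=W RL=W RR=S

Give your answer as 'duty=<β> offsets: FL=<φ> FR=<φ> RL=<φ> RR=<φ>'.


duty=9 offsets: FL=13 FR=0 RL=13 RR=6

duty β = stance ticks per leg = 9
FL: stance ticks = 9; W→S at t=3 → φ=13
FR: stance ticks = 9; W→S at t=0 → φ=0
RL: stance ticks = 9; W→S at t=3 → φ=13
RR: stance ticks = 9; W→S at t=10 → φ=6


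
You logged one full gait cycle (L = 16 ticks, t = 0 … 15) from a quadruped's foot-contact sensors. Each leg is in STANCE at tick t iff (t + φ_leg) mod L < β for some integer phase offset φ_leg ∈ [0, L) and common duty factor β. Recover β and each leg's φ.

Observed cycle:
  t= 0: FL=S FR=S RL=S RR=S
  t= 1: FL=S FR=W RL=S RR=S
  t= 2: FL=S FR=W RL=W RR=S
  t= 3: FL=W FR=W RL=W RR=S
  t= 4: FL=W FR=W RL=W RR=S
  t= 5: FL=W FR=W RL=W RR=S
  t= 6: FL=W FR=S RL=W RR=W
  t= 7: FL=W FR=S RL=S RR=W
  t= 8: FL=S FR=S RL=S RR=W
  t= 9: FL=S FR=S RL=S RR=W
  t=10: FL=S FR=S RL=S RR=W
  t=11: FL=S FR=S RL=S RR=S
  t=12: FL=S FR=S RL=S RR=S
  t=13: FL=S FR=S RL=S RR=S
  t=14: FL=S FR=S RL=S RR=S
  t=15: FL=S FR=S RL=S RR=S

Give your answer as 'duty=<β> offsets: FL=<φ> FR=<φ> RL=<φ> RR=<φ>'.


duty=11 offsets: FL=8 FR=10 RL=9 RR=5

duty β = stance ticks per leg = 11
FL: stance ticks = 11; W→S at t=8 → φ=8
FR: stance ticks = 11; W→S at t=6 → φ=10
RL: stance ticks = 11; W→S at t=7 → φ=9
RR: stance ticks = 11; W→S at t=11 → φ=5


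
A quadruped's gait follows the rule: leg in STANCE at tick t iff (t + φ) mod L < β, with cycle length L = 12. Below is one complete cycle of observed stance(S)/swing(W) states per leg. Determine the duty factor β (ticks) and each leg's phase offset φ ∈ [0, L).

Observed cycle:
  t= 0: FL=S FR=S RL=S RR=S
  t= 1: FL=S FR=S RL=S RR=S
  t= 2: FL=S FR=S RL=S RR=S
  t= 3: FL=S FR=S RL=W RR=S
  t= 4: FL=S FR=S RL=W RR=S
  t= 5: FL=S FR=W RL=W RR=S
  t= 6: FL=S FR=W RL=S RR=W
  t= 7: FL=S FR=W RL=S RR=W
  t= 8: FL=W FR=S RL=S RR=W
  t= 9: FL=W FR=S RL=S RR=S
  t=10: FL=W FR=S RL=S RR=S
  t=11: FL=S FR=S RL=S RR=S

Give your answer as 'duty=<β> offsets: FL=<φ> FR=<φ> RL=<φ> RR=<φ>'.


duty=9 offsets: FL=1 FR=4 RL=6 RR=3

duty β = stance ticks per leg = 9
FL: stance ticks = 9; W→S at t=11 → φ=1
FR: stance ticks = 9; W→S at t=8 → φ=4
RL: stance ticks = 9; W→S at t=6 → φ=6
RR: stance ticks = 9; W→S at t=9 → φ=3


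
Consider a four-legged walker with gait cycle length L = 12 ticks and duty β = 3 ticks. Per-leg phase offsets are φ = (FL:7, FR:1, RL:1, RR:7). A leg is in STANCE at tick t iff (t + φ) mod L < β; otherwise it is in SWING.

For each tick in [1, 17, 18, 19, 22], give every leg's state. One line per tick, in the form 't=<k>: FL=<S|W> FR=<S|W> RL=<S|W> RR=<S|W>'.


t=1: phase=(8,2,2,8) vs β=3 → FL=W FR=S RL=S RR=W
t=17: phase=(0,6,6,0) vs β=3 → FL=S FR=W RL=W RR=S
t=18: phase=(1,7,7,1) vs β=3 → FL=S FR=W RL=W RR=S
t=19: phase=(2,8,8,2) vs β=3 → FL=S FR=W RL=W RR=S
t=22: phase=(5,11,11,5) vs β=3 → FL=W FR=W RL=W RR=W

t=1: FL=W FR=S RL=S RR=W
t=17: FL=S FR=W RL=W RR=S
t=18: FL=S FR=W RL=W RR=S
t=19: FL=S FR=W RL=W RR=S
t=22: FL=W FR=W RL=W RR=W


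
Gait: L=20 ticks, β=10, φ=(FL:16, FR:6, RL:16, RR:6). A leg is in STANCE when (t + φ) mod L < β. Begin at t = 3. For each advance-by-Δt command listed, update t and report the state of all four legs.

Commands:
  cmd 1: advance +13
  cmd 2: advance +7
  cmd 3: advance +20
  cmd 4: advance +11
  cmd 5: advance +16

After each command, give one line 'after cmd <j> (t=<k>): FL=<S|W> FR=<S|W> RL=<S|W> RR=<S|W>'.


after cmd 1 (t=16): FL=W FR=S RL=W RR=S
after cmd 2 (t=23): FL=W FR=S RL=W RR=S
after cmd 3 (t=43): FL=W FR=S RL=W RR=S
after cmd 4 (t=54): FL=W FR=S RL=W RR=S
after cmd 5 (t=70): FL=S FR=W RL=S RR=W

start t=3: FL=W FR=S RL=W RR=S
cmd 1: advance +13 → t=16, phase=(12,2,12,2) → FL=W FR=S RL=W RR=S
cmd 2: advance +7 → t=23, phase=(19,9,19,9) → FL=W FR=S RL=W RR=S
cmd 3: advance +20 → t=43, phase=(19,9,19,9) → FL=W FR=S RL=W RR=S
cmd 4: advance +11 → t=54, phase=(10,0,10,0) → FL=W FR=S RL=W RR=S
cmd 5: advance +16 → t=70, phase=(6,16,6,16) → FL=S FR=W RL=S RR=W


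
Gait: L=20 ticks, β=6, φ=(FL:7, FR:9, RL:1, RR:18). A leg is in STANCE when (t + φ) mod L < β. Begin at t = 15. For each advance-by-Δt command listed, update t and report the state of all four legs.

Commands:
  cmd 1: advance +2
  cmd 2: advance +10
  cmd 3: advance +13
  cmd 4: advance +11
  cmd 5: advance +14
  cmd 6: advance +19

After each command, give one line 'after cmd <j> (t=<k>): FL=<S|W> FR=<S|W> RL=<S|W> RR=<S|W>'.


after cmd 1 (t=17): FL=S FR=W RL=W RR=W
after cmd 2 (t=27): FL=W FR=W RL=W RR=S
after cmd 3 (t=40): FL=W FR=W RL=S RR=W
after cmd 4 (t=51): FL=W FR=S RL=W RR=W
after cmd 5 (t=65): FL=W FR=W RL=W RR=S
after cmd 6 (t=84): FL=W FR=W RL=S RR=S

start t=15: FL=S FR=S RL=W RR=W
cmd 1: advance +2 → t=17, phase=(4,6,18,15) → FL=S FR=W RL=W RR=W
cmd 2: advance +10 → t=27, phase=(14,16,8,5) → FL=W FR=W RL=W RR=S
cmd 3: advance +13 → t=40, phase=(7,9,1,18) → FL=W FR=W RL=S RR=W
cmd 4: advance +11 → t=51, phase=(18,0,12,9) → FL=W FR=S RL=W RR=W
cmd 5: advance +14 → t=65, phase=(12,14,6,3) → FL=W FR=W RL=W RR=S
cmd 6: advance +19 → t=84, phase=(11,13,5,2) → FL=W FR=W RL=S RR=S


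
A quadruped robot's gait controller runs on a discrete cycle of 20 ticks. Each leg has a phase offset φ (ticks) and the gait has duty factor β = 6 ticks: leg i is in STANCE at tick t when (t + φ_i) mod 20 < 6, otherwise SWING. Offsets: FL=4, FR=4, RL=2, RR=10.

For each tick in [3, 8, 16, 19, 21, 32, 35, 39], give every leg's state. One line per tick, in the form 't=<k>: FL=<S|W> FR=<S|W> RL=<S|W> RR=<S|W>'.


t=3: phase=(7,7,5,13) vs β=6 → FL=W FR=W RL=S RR=W
t=8: phase=(12,12,10,18) vs β=6 → FL=W FR=W RL=W RR=W
t=16: phase=(0,0,18,6) vs β=6 → FL=S FR=S RL=W RR=W
t=19: phase=(3,3,1,9) vs β=6 → FL=S FR=S RL=S RR=W
t=21: phase=(5,5,3,11) vs β=6 → FL=S FR=S RL=S RR=W
t=32: phase=(16,16,14,2) vs β=6 → FL=W FR=W RL=W RR=S
t=35: phase=(19,19,17,5) vs β=6 → FL=W FR=W RL=W RR=S
t=39: phase=(3,3,1,9) vs β=6 → FL=S FR=S RL=S RR=W

t=3: FL=W FR=W RL=S RR=W
t=8: FL=W FR=W RL=W RR=W
t=16: FL=S FR=S RL=W RR=W
t=19: FL=S FR=S RL=S RR=W
t=21: FL=S FR=S RL=S RR=W
t=32: FL=W FR=W RL=W RR=S
t=35: FL=W FR=W RL=W RR=S
t=39: FL=S FR=S RL=S RR=W


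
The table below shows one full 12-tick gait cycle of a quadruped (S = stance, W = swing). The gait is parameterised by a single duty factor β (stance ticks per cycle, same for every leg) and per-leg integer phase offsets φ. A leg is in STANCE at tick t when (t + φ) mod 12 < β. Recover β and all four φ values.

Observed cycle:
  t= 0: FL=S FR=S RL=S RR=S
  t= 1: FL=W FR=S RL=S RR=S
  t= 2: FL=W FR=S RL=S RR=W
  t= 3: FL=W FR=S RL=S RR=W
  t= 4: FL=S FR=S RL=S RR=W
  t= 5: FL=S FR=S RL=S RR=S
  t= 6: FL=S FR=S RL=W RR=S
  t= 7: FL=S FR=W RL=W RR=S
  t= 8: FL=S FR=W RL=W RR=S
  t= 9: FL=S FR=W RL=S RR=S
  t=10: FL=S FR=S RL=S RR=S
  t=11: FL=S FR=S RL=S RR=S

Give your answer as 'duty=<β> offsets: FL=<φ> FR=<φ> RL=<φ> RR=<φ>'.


duty=9 offsets: FL=8 FR=2 RL=3 RR=7

duty β = stance ticks per leg = 9
FL: stance ticks = 9; W→S at t=4 → φ=8
FR: stance ticks = 9; W→S at t=10 → φ=2
RL: stance ticks = 9; W→S at t=9 → φ=3
RR: stance ticks = 9; W→S at t=5 → φ=7


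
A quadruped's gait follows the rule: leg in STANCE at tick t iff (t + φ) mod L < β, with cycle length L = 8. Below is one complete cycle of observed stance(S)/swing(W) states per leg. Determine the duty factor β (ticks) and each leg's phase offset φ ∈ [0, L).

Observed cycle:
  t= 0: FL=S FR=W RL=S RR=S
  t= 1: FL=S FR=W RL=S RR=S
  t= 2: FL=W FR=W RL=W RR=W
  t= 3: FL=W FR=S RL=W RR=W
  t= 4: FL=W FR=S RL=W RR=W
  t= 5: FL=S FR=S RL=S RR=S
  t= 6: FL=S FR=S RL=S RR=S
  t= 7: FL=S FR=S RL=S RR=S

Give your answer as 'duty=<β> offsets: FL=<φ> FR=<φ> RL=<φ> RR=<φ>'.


duty β = stance ticks per leg = 5
FL: stance ticks = 5; W→S at t=5 → φ=3
FR: stance ticks = 5; W→S at t=3 → φ=5
RL: stance ticks = 5; W→S at t=5 → φ=3
RR: stance ticks = 5; W→S at t=5 → φ=3

duty=5 offsets: FL=3 FR=5 RL=3 RR=3


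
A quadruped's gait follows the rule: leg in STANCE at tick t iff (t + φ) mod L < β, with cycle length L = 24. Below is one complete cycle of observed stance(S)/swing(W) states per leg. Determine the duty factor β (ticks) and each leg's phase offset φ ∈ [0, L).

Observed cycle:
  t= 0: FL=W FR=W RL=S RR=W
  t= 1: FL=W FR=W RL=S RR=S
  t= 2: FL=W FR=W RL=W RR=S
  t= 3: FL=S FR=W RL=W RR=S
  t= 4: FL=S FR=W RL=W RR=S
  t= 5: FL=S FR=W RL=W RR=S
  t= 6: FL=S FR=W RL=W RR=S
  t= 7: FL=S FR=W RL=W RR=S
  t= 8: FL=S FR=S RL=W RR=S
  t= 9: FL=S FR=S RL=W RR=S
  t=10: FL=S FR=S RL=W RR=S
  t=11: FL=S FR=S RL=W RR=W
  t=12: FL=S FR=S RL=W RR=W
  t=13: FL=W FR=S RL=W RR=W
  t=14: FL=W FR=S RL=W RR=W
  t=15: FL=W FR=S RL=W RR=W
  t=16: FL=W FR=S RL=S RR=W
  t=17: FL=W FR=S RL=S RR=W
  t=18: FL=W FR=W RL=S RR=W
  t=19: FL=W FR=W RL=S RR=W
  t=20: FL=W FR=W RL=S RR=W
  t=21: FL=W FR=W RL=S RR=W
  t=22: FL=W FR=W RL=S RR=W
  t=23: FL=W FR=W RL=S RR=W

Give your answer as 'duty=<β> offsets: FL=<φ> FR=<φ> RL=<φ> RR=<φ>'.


duty=10 offsets: FL=21 FR=16 RL=8 RR=23

duty β = stance ticks per leg = 10
FL: stance ticks = 10; W→S at t=3 → φ=21
FR: stance ticks = 10; W→S at t=8 → φ=16
RL: stance ticks = 10; W→S at t=16 → φ=8
RR: stance ticks = 10; W→S at t=1 → φ=23


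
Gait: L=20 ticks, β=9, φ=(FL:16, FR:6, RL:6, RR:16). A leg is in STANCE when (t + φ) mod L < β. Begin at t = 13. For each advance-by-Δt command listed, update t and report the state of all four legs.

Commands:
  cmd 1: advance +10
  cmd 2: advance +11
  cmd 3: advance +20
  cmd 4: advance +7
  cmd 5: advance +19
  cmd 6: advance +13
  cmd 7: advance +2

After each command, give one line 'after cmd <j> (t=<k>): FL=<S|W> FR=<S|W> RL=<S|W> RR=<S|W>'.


after cmd 1 (t=23): FL=W FR=W RL=W RR=W
after cmd 2 (t=34): FL=W FR=S RL=S RR=W
after cmd 3 (t=54): FL=W FR=S RL=S RR=W
after cmd 4 (t=61): FL=W FR=S RL=S RR=W
after cmd 5 (t=80): FL=W FR=S RL=S RR=W
after cmd 6 (t=93): FL=W FR=W RL=W RR=W
after cmd 7 (t=95): FL=W FR=S RL=S RR=W

start t=13: FL=W FR=W RL=W RR=W
cmd 1: advance +10 → t=23, phase=(19,9,9,19) → FL=W FR=W RL=W RR=W
cmd 2: advance +11 → t=34, phase=(10,0,0,10) → FL=W FR=S RL=S RR=W
cmd 3: advance +20 → t=54, phase=(10,0,0,10) → FL=W FR=S RL=S RR=W
cmd 4: advance +7 → t=61, phase=(17,7,7,17) → FL=W FR=S RL=S RR=W
cmd 5: advance +19 → t=80, phase=(16,6,6,16) → FL=W FR=S RL=S RR=W
cmd 6: advance +13 → t=93, phase=(9,19,19,9) → FL=W FR=W RL=W RR=W
cmd 7: advance +2 → t=95, phase=(11,1,1,11) → FL=W FR=S RL=S RR=W


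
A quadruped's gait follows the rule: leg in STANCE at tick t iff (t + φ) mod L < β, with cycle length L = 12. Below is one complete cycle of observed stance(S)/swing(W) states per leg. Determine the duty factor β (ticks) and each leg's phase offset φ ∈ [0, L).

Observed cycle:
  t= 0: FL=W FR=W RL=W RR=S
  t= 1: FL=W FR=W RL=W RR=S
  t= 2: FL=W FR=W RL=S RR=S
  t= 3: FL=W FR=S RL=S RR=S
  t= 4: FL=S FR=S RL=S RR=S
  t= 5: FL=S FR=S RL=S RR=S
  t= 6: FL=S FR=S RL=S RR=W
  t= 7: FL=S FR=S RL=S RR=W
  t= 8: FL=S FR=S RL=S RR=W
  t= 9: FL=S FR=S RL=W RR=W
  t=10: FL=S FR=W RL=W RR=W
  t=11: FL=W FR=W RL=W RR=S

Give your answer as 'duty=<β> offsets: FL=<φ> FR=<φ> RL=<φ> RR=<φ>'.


duty β = stance ticks per leg = 7
FL: stance ticks = 7; W→S at t=4 → φ=8
FR: stance ticks = 7; W→S at t=3 → φ=9
RL: stance ticks = 7; W→S at t=2 → φ=10
RR: stance ticks = 7; W→S at t=11 → φ=1

duty=7 offsets: FL=8 FR=9 RL=10 RR=1


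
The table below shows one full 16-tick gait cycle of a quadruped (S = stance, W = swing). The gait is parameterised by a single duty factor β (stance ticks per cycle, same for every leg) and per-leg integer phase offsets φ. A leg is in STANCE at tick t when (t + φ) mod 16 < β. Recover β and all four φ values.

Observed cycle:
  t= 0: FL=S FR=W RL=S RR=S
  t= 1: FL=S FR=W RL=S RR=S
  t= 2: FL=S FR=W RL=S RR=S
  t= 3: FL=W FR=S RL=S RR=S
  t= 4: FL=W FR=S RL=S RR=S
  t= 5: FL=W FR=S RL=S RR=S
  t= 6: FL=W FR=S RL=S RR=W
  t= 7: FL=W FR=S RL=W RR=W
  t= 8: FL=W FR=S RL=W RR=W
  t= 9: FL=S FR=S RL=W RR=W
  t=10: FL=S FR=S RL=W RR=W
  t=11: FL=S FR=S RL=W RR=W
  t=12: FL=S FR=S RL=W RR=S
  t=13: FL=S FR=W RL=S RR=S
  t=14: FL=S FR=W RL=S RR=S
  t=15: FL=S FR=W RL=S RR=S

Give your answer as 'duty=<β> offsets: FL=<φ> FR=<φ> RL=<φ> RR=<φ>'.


duty=10 offsets: FL=7 FR=13 RL=3 RR=4

duty β = stance ticks per leg = 10
FL: stance ticks = 10; W→S at t=9 → φ=7
FR: stance ticks = 10; W→S at t=3 → φ=13
RL: stance ticks = 10; W→S at t=13 → φ=3
RR: stance ticks = 10; W→S at t=12 → φ=4


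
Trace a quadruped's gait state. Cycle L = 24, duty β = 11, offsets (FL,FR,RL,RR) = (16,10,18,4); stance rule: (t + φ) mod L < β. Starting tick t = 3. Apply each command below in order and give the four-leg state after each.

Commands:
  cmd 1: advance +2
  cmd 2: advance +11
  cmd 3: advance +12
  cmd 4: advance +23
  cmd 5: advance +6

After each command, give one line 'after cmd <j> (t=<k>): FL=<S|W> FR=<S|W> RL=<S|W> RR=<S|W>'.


start t=3: FL=W FR=W RL=W RR=S
cmd 1: advance +2 → t=5, phase=(21,15,23,9) → FL=W FR=W RL=W RR=S
cmd 2: advance +11 → t=16, phase=(8,2,10,20) → FL=S FR=S RL=S RR=W
cmd 3: advance +12 → t=28, phase=(20,14,22,8) → FL=W FR=W RL=W RR=S
cmd 4: advance +23 → t=51, phase=(19,13,21,7) → FL=W FR=W RL=W RR=S
cmd 5: advance +6 → t=57, phase=(1,19,3,13) → FL=S FR=W RL=S RR=W

after cmd 1 (t=5): FL=W FR=W RL=W RR=S
after cmd 2 (t=16): FL=S FR=S RL=S RR=W
after cmd 3 (t=28): FL=W FR=W RL=W RR=S
after cmd 4 (t=51): FL=W FR=W RL=W RR=S
after cmd 5 (t=57): FL=S FR=W RL=S RR=W


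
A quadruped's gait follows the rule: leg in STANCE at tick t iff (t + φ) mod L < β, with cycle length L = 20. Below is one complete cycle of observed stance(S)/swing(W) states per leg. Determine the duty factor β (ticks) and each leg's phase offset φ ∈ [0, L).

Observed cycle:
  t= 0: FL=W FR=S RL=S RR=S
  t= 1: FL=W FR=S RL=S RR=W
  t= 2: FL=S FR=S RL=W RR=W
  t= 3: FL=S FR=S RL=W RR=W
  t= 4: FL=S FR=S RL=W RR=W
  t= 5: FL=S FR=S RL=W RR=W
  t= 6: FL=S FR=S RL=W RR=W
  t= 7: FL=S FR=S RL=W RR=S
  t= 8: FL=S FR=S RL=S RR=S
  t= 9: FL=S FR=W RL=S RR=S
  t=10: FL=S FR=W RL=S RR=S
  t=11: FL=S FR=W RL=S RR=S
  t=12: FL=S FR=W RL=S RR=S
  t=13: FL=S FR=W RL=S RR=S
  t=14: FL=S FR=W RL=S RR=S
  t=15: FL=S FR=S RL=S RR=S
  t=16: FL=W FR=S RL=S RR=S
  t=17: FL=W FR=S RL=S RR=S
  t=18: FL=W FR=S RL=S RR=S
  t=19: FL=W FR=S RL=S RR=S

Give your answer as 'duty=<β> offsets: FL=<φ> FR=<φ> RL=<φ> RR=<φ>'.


duty=14 offsets: FL=18 FR=5 RL=12 RR=13

duty β = stance ticks per leg = 14
FL: stance ticks = 14; W→S at t=2 → φ=18
FR: stance ticks = 14; W→S at t=15 → φ=5
RL: stance ticks = 14; W→S at t=8 → φ=12
RR: stance ticks = 14; W→S at t=7 → φ=13


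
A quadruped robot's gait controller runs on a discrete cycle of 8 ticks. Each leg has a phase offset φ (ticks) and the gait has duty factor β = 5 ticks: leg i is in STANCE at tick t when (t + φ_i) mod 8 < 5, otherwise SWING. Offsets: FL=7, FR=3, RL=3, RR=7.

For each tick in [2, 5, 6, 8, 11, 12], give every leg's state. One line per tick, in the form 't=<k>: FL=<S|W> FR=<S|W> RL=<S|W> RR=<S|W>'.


t=2: phase=(1,5,5,1) vs β=5 → FL=S FR=W RL=W RR=S
t=5: phase=(4,0,0,4) vs β=5 → FL=S FR=S RL=S RR=S
t=6: phase=(5,1,1,5) vs β=5 → FL=W FR=S RL=S RR=W
t=8: phase=(7,3,3,7) vs β=5 → FL=W FR=S RL=S RR=W
t=11: phase=(2,6,6,2) vs β=5 → FL=S FR=W RL=W RR=S
t=12: phase=(3,7,7,3) vs β=5 → FL=S FR=W RL=W RR=S

t=2: FL=S FR=W RL=W RR=S
t=5: FL=S FR=S RL=S RR=S
t=6: FL=W FR=S RL=S RR=W
t=8: FL=W FR=S RL=S RR=W
t=11: FL=S FR=W RL=W RR=S
t=12: FL=S FR=W RL=W RR=S


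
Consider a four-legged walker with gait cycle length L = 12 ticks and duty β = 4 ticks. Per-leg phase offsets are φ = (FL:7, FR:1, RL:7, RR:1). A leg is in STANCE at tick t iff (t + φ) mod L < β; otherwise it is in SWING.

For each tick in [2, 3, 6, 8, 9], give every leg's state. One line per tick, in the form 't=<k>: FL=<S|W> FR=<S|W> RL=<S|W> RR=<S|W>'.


t=2: FL=W FR=S RL=W RR=S
t=3: FL=W FR=W RL=W RR=W
t=6: FL=S FR=W RL=S RR=W
t=8: FL=S FR=W RL=S RR=W
t=9: FL=W FR=W RL=W RR=W

t=2: phase=(9,3,9,3) vs β=4 → FL=W FR=S RL=W RR=S
t=3: phase=(10,4,10,4) vs β=4 → FL=W FR=W RL=W RR=W
t=6: phase=(1,7,1,7) vs β=4 → FL=S FR=W RL=S RR=W
t=8: phase=(3,9,3,9) vs β=4 → FL=S FR=W RL=S RR=W
t=9: phase=(4,10,4,10) vs β=4 → FL=W FR=W RL=W RR=W


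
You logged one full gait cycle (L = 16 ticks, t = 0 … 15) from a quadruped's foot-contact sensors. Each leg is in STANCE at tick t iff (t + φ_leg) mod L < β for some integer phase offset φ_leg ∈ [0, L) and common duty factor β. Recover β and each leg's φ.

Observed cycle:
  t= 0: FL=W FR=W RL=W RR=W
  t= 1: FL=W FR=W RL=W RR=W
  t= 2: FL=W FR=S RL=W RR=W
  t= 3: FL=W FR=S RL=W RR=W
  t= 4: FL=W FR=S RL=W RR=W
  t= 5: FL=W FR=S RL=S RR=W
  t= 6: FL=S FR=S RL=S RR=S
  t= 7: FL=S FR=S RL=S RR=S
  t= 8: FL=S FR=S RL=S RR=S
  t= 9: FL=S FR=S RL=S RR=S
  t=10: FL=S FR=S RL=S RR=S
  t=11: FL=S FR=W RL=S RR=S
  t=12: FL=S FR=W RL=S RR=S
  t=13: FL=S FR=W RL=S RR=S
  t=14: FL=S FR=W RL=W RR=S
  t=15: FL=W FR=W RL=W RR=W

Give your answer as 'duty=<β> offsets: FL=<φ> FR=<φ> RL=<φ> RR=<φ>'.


duty=9 offsets: FL=10 FR=14 RL=11 RR=10

duty β = stance ticks per leg = 9
FL: stance ticks = 9; W→S at t=6 → φ=10
FR: stance ticks = 9; W→S at t=2 → φ=14
RL: stance ticks = 9; W→S at t=5 → φ=11
RR: stance ticks = 9; W→S at t=6 → φ=10


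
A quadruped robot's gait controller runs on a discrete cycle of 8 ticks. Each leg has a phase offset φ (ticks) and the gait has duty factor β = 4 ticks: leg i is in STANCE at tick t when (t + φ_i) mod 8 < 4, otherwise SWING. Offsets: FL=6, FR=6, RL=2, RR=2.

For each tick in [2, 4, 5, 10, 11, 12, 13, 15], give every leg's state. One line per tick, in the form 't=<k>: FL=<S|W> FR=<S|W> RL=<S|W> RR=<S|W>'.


t=2: FL=S FR=S RL=W RR=W
t=4: FL=S FR=S RL=W RR=W
t=5: FL=S FR=S RL=W RR=W
t=10: FL=S FR=S RL=W RR=W
t=11: FL=S FR=S RL=W RR=W
t=12: FL=S FR=S RL=W RR=W
t=13: FL=S FR=S RL=W RR=W
t=15: FL=W FR=W RL=S RR=S

t=2: phase=(0,0,4,4) vs β=4 → FL=S FR=S RL=W RR=W
t=4: phase=(2,2,6,6) vs β=4 → FL=S FR=S RL=W RR=W
t=5: phase=(3,3,7,7) vs β=4 → FL=S FR=S RL=W RR=W
t=10: phase=(0,0,4,4) vs β=4 → FL=S FR=S RL=W RR=W
t=11: phase=(1,1,5,5) vs β=4 → FL=S FR=S RL=W RR=W
t=12: phase=(2,2,6,6) vs β=4 → FL=S FR=S RL=W RR=W
t=13: phase=(3,3,7,7) vs β=4 → FL=S FR=S RL=W RR=W
t=15: phase=(5,5,1,1) vs β=4 → FL=W FR=W RL=S RR=S


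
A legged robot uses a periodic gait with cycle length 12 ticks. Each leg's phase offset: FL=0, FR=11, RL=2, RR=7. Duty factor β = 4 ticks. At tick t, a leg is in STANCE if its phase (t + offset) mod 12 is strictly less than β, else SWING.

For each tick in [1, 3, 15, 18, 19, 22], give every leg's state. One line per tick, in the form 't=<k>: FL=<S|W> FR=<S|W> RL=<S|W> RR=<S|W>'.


t=1: FL=S FR=S RL=S RR=W
t=3: FL=S FR=S RL=W RR=W
t=15: FL=S FR=S RL=W RR=W
t=18: FL=W FR=W RL=W RR=S
t=19: FL=W FR=W RL=W RR=S
t=22: FL=W FR=W RL=S RR=W

t=1: phase=(1,0,3,8) vs β=4 → FL=S FR=S RL=S RR=W
t=3: phase=(3,2,5,10) vs β=4 → FL=S FR=S RL=W RR=W
t=15: phase=(3,2,5,10) vs β=4 → FL=S FR=S RL=W RR=W
t=18: phase=(6,5,8,1) vs β=4 → FL=W FR=W RL=W RR=S
t=19: phase=(7,6,9,2) vs β=4 → FL=W FR=W RL=W RR=S
t=22: phase=(10,9,0,5) vs β=4 → FL=W FR=W RL=S RR=W


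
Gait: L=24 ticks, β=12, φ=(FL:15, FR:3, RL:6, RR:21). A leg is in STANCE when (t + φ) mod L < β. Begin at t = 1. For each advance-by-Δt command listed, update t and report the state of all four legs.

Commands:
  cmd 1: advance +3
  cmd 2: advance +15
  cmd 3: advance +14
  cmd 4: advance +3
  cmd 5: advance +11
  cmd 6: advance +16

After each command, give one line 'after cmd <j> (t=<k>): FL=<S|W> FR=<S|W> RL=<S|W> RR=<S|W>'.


start t=1: FL=W FR=S RL=S RR=W
cmd 1: advance +3 → t=4, phase=(19,7,10,1) → FL=W FR=S RL=S RR=S
cmd 2: advance +15 → t=19, phase=(10,22,1,16) → FL=S FR=W RL=S RR=W
cmd 3: advance +14 → t=33, phase=(0,12,15,6) → FL=S FR=W RL=W RR=S
cmd 4: advance +3 → t=36, phase=(3,15,18,9) → FL=S FR=W RL=W RR=S
cmd 5: advance +11 → t=47, phase=(14,2,5,20) → FL=W FR=S RL=S RR=W
cmd 6: advance +16 → t=63, phase=(6,18,21,12) → FL=S FR=W RL=W RR=W

after cmd 1 (t=4): FL=W FR=S RL=S RR=S
after cmd 2 (t=19): FL=S FR=W RL=S RR=W
after cmd 3 (t=33): FL=S FR=W RL=W RR=S
after cmd 4 (t=36): FL=S FR=W RL=W RR=S
after cmd 5 (t=47): FL=W FR=S RL=S RR=W
after cmd 6 (t=63): FL=S FR=W RL=W RR=W


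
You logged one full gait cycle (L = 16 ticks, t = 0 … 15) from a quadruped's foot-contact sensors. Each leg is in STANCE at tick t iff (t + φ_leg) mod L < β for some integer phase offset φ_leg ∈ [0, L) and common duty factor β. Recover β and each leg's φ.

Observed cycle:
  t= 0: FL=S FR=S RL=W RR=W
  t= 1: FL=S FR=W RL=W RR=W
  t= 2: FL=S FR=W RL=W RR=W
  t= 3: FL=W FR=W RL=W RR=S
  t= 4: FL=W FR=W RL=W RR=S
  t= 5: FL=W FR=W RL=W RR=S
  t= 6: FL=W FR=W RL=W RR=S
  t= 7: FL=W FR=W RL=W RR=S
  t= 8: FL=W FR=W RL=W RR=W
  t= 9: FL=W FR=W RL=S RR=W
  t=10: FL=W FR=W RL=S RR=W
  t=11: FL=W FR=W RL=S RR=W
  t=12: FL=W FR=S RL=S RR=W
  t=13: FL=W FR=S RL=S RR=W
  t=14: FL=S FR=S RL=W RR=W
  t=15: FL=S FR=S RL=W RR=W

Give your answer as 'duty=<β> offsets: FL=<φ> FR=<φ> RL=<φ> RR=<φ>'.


duty=5 offsets: FL=2 FR=4 RL=7 RR=13

duty β = stance ticks per leg = 5
FL: stance ticks = 5; W→S at t=14 → φ=2
FR: stance ticks = 5; W→S at t=12 → φ=4
RL: stance ticks = 5; W→S at t=9 → φ=7
RR: stance ticks = 5; W→S at t=3 → φ=13


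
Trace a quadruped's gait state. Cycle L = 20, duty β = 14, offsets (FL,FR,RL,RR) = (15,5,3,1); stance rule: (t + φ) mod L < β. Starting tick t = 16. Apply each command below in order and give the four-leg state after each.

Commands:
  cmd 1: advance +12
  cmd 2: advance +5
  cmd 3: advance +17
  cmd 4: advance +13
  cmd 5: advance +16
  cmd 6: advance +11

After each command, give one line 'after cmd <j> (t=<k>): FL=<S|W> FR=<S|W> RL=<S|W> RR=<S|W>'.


start t=16: FL=S FR=S RL=W RR=W
cmd 1: advance +12 → t=28, phase=(3,13,11,9) → FL=S FR=S RL=S RR=S
cmd 2: advance +5 → t=33, phase=(8,18,16,14) → FL=S FR=W RL=W RR=W
cmd 3: advance +17 → t=50, phase=(5,15,13,11) → FL=S FR=W RL=S RR=S
cmd 4: advance +13 → t=63, phase=(18,8,6,4) → FL=W FR=S RL=S RR=S
cmd 5: advance +16 → t=79, phase=(14,4,2,0) → FL=W FR=S RL=S RR=S
cmd 6: advance +11 → t=90, phase=(5,15,13,11) → FL=S FR=W RL=S RR=S

after cmd 1 (t=28): FL=S FR=S RL=S RR=S
after cmd 2 (t=33): FL=S FR=W RL=W RR=W
after cmd 3 (t=50): FL=S FR=W RL=S RR=S
after cmd 4 (t=63): FL=W FR=S RL=S RR=S
after cmd 5 (t=79): FL=W FR=S RL=S RR=S
after cmd 6 (t=90): FL=S FR=W RL=S RR=S


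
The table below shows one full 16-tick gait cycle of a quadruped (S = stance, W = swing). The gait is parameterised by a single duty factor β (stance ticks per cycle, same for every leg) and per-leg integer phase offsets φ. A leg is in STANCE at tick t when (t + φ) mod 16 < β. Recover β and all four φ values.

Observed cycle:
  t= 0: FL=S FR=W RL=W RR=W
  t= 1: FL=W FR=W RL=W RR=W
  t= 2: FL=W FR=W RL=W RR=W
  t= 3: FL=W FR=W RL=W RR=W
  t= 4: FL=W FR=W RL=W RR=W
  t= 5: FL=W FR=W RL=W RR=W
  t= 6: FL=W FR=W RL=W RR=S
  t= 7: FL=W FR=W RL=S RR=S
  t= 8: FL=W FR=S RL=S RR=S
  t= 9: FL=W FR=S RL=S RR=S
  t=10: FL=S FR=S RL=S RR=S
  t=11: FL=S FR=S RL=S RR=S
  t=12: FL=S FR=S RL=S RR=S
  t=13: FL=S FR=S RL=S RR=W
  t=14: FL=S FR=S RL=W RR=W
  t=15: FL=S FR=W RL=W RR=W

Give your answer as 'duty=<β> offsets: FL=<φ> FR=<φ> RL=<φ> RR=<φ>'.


duty=7 offsets: FL=6 FR=8 RL=9 RR=10

duty β = stance ticks per leg = 7
FL: stance ticks = 7; W→S at t=10 → φ=6
FR: stance ticks = 7; W→S at t=8 → φ=8
RL: stance ticks = 7; W→S at t=7 → φ=9
RR: stance ticks = 7; W→S at t=6 → φ=10


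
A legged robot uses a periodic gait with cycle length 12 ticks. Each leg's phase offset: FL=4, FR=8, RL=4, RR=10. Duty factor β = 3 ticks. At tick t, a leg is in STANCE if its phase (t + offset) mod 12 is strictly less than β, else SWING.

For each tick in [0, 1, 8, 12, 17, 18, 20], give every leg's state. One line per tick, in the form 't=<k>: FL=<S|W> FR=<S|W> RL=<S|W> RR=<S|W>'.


t=0: FL=W FR=W RL=W RR=W
t=1: FL=W FR=W RL=W RR=W
t=8: FL=S FR=W RL=S RR=W
t=12: FL=W FR=W RL=W RR=W
t=17: FL=W FR=S RL=W RR=W
t=18: FL=W FR=S RL=W RR=W
t=20: FL=S FR=W RL=S RR=W

t=0: phase=(4,8,4,10) vs β=3 → FL=W FR=W RL=W RR=W
t=1: phase=(5,9,5,11) vs β=3 → FL=W FR=W RL=W RR=W
t=8: phase=(0,4,0,6) vs β=3 → FL=S FR=W RL=S RR=W
t=12: phase=(4,8,4,10) vs β=3 → FL=W FR=W RL=W RR=W
t=17: phase=(9,1,9,3) vs β=3 → FL=W FR=S RL=W RR=W
t=18: phase=(10,2,10,4) vs β=3 → FL=W FR=S RL=W RR=W
t=20: phase=(0,4,0,6) vs β=3 → FL=S FR=W RL=S RR=W


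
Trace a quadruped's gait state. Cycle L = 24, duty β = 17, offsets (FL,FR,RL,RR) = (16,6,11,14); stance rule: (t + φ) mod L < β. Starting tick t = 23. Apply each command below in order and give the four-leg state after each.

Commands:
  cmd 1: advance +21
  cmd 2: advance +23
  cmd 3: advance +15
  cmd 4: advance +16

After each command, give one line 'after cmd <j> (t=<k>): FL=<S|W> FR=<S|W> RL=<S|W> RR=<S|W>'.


start t=23: FL=S FR=S RL=S RR=S
cmd 1: advance +21 → t=44, phase=(12,2,7,10) → FL=S FR=S RL=S RR=S
cmd 2: advance +23 → t=67, phase=(11,1,6,9) → FL=S FR=S RL=S RR=S
cmd 3: advance +15 → t=82, phase=(2,16,21,0) → FL=S FR=S RL=W RR=S
cmd 4: advance +16 → t=98, phase=(18,8,13,16) → FL=W FR=S RL=S RR=S

after cmd 1 (t=44): FL=S FR=S RL=S RR=S
after cmd 2 (t=67): FL=S FR=S RL=S RR=S
after cmd 3 (t=82): FL=S FR=S RL=W RR=S
after cmd 4 (t=98): FL=W FR=S RL=S RR=S


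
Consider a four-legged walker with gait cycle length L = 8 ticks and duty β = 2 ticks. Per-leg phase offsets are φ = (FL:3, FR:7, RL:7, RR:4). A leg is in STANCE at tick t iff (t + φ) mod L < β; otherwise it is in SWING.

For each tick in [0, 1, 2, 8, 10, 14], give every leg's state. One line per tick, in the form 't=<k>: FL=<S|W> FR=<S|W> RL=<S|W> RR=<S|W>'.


t=0: FL=W FR=W RL=W RR=W
t=1: FL=W FR=S RL=S RR=W
t=2: FL=W FR=S RL=S RR=W
t=8: FL=W FR=W RL=W RR=W
t=10: FL=W FR=S RL=S RR=W
t=14: FL=S FR=W RL=W RR=W

t=0: phase=(3,7,7,4) vs β=2 → FL=W FR=W RL=W RR=W
t=1: phase=(4,0,0,5) vs β=2 → FL=W FR=S RL=S RR=W
t=2: phase=(5,1,1,6) vs β=2 → FL=W FR=S RL=S RR=W
t=8: phase=(3,7,7,4) vs β=2 → FL=W FR=W RL=W RR=W
t=10: phase=(5,1,1,6) vs β=2 → FL=W FR=S RL=S RR=W
t=14: phase=(1,5,5,2) vs β=2 → FL=S FR=W RL=W RR=W


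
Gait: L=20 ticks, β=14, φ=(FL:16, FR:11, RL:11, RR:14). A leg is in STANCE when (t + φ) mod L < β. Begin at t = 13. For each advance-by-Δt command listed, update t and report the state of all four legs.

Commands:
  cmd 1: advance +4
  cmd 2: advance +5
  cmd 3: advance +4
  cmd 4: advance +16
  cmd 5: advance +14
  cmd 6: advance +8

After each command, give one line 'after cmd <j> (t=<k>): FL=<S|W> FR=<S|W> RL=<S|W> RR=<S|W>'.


after cmd 1 (t=17): FL=S FR=S RL=S RR=S
after cmd 2 (t=22): FL=W FR=S RL=S RR=W
after cmd 3 (t=26): FL=S FR=W RL=W RR=S
after cmd 4 (t=42): FL=W FR=S RL=S RR=W
after cmd 5 (t=56): FL=S FR=S RL=S RR=S
after cmd 6 (t=64): FL=S FR=W RL=W RR=W

start t=13: FL=S FR=S RL=S RR=S
cmd 1: advance +4 → t=17, phase=(13,8,8,11) → FL=S FR=S RL=S RR=S
cmd 2: advance +5 → t=22, phase=(18,13,13,16) → FL=W FR=S RL=S RR=W
cmd 3: advance +4 → t=26, phase=(2,17,17,0) → FL=S FR=W RL=W RR=S
cmd 4: advance +16 → t=42, phase=(18,13,13,16) → FL=W FR=S RL=S RR=W
cmd 5: advance +14 → t=56, phase=(12,7,7,10) → FL=S FR=S RL=S RR=S
cmd 6: advance +8 → t=64, phase=(0,15,15,18) → FL=S FR=W RL=W RR=W


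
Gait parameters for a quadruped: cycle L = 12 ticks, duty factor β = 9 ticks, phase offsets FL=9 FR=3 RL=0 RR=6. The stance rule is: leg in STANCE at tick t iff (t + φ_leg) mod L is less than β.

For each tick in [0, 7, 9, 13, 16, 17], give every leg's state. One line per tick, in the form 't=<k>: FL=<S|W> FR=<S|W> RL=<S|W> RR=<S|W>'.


t=0: phase=(9,3,0,6) vs β=9 → FL=W FR=S RL=S RR=S
t=7: phase=(4,10,7,1) vs β=9 → FL=S FR=W RL=S RR=S
t=9: phase=(6,0,9,3) vs β=9 → FL=S FR=S RL=W RR=S
t=13: phase=(10,4,1,7) vs β=9 → FL=W FR=S RL=S RR=S
t=16: phase=(1,7,4,10) vs β=9 → FL=S FR=S RL=S RR=W
t=17: phase=(2,8,5,11) vs β=9 → FL=S FR=S RL=S RR=W

t=0: FL=W FR=S RL=S RR=S
t=7: FL=S FR=W RL=S RR=S
t=9: FL=S FR=S RL=W RR=S
t=13: FL=W FR=S RL=S RR=S
t=16: FL=S FR=S RL=S RR=W
t=17: FL=S FR=S RL=S RR=W


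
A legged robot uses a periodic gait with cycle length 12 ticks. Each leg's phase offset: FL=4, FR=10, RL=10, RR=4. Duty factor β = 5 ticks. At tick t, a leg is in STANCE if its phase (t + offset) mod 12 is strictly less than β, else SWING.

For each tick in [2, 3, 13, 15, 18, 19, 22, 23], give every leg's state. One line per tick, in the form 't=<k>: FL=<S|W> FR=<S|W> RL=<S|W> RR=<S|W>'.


t=2: phase=(6,0,0,6) vs β=5 → FL=W FR=S RL=S RR=W
t=3: phase=(7,1,1,7) vs β=5 → FL=W FR=S RL=S RR=W
t=13: phase=(5,11,11,5) vs β=5 → FL=W FR=W RL=W RR=W
t=15: phase=(7,1,1,7) vs β=5 → FL=W FR=S RL=S RR=W
t=18: phase=(10,4,4,10) vs β=5 → FL=W FR=S RL=S RR=W
t=19: phase=(11,5,5,11) vs β=5 → FL=W FR=W RL=W RR=W
t=22: phase=(2,8,8,2) vs β=5 → FL=S FR=W RL=W RR=S
t=23: phase=(3,9,9,3) vs β=5 → FL=S FR=W RL=W RR=S

t=2: FL=W FR=S RL=S RR=W
t=3: FL=W FR=S RL=S RR=W
t=13: FL=W FR=W RL=W RR=W
t=15: FL=W FR=S RL=S RR=W
t=18: FL=W FR=S RL=S RR=W
t=19: FL=W FR=W RL=W RR=W
t=22: FL=S FR=W RL=W RR=S
t=23: FL=S FR=W RL=W RR=S


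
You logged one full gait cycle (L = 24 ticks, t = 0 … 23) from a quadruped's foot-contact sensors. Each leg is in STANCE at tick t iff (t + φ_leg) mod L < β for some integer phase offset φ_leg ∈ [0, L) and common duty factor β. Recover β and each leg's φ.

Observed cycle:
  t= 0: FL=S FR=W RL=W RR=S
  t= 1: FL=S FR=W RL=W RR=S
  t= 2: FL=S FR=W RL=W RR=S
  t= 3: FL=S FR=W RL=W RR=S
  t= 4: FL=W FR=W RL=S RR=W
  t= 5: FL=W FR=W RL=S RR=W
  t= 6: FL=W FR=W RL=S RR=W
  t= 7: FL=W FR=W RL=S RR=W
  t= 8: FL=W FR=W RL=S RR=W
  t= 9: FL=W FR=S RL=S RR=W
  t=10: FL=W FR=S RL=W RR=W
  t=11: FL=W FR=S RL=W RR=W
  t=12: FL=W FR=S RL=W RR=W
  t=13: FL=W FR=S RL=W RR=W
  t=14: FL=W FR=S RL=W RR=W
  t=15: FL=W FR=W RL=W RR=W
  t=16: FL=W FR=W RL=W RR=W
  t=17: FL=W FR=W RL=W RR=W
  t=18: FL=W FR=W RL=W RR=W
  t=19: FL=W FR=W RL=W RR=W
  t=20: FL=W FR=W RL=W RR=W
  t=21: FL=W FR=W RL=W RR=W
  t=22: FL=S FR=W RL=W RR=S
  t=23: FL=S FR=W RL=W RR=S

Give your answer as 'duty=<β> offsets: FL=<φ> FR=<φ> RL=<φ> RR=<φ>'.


duty=6 offsets: FL=2 FR=15 RL=20 RR=2

duty β = stance ticks per leg = 6
FL: stance ticks = 6; W→S at t=22 → φ=2
FR: stance ticks = 6; W→S at t=9 → φ=15
RL: stance ticks = 6; W→S at t=4 → φ=20
RR: stance ticks = 6; W→S at t=22 → φ=2


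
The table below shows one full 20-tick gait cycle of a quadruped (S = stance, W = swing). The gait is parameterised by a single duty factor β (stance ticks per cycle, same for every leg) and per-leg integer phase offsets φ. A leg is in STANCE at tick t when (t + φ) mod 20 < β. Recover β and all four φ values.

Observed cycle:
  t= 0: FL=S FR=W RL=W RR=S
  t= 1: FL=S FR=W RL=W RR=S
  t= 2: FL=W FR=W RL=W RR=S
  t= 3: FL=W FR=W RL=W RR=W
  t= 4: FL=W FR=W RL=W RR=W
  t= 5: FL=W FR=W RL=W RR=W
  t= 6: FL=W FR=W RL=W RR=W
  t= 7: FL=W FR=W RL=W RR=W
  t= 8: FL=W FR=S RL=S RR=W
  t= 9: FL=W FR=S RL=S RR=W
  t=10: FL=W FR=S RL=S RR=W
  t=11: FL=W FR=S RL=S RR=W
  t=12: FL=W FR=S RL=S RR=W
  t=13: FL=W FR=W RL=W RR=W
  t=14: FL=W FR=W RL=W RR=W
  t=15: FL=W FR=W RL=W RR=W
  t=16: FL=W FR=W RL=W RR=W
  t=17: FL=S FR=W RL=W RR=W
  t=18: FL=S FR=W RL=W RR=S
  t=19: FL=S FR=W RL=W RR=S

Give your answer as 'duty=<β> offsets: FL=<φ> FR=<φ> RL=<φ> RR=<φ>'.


duty=5 offsets: FL=3 FR=12 RL=12 RR=2

duty β = stance ticks per leg = 5
FL: stance ticks = 5; W→S at t=17 → φ=3
FR: stance ticks = 5; W→S at t=8 → φ=12
RL: stance ticks = 5; W→S at t=8 → φ=12
RR: stance ticks = 5; W→S at t=18 → φ=2
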